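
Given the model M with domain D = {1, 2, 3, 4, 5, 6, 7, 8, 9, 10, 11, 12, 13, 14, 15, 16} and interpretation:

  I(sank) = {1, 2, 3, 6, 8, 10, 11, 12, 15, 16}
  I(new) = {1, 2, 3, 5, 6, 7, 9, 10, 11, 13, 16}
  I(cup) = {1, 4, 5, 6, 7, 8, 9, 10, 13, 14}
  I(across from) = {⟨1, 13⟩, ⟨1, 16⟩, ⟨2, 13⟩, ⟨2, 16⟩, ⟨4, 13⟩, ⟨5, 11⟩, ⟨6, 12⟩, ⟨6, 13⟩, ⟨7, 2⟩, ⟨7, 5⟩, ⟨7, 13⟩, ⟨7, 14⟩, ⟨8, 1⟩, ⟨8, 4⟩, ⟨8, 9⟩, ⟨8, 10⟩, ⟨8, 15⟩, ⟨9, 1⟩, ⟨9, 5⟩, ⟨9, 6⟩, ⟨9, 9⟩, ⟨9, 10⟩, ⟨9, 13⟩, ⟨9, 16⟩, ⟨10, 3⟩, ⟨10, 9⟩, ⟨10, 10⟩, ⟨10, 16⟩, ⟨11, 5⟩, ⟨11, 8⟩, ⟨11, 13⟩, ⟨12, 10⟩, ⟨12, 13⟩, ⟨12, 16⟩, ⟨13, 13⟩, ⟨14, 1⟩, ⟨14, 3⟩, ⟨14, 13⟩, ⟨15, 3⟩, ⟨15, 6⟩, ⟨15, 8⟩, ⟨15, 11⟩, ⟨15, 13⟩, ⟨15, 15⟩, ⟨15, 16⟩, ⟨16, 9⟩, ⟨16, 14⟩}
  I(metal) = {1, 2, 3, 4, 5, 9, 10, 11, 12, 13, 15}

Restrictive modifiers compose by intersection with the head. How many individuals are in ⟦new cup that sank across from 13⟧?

⟦that sank⟧ = ⟦sank⟧ = {1, 2, 3, 6, 8, 10, 11, 12, 15, 16}
⟦across from 13⟧ = {x : ⟨x, 13⟩ ∈ ⟦across from⟧} = {1, 2, 4, 6, 7, 9, 11, 12, 13, 14, 15}
⟦cup⟧ = {1, 4, 5, 6, 7, 8, 9, 10, 13, 14}
… ∩ ⟦that sank⟧ = {1, 4, 5, 6, 7, 8, 9, 10, 13, 14} ∩ {1, 2, 3, 6, 8, 10, 11, 12, 15, 16} = {1, 6, 8, 10}
… ∩ ⟦across from 13⟧ = {1, 6, 8, 10} ∩ {1, 2, 4, 6, 7, 9, 11, 12, 13, 14, 15} = {1, 6}
… ∩ ⟦new⟧ = {1, 6} ∩ {1, 2, 3, 5, 6, 7, 9, 10, 11, 13, 16} = {1, 6}
⟦new cup that sank across from 13⟧ = {1, 6}, so the cardinality is 2.

2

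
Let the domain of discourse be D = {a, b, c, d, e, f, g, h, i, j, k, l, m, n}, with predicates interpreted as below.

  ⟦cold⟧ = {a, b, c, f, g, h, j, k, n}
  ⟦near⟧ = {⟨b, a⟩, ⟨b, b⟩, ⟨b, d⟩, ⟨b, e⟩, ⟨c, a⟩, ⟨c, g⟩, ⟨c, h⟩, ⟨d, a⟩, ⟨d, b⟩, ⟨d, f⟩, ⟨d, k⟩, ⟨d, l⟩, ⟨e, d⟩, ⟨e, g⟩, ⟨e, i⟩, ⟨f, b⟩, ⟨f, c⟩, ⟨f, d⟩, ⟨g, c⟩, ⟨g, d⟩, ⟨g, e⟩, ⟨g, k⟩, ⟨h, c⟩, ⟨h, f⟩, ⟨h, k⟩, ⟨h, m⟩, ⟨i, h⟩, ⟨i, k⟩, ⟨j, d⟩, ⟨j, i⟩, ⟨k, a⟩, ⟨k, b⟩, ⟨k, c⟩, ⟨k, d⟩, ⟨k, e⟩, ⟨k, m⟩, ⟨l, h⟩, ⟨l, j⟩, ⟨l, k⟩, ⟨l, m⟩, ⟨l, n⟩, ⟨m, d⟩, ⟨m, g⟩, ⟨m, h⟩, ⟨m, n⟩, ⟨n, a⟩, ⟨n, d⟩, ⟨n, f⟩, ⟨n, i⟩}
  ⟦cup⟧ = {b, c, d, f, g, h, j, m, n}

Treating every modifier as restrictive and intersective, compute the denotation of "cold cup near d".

{b, f, g, j, n}

⟦near d⟧ = {x : ⟨x, d⟩ ∈ ⟦near⟧} = {b, e, f, g, j, k, m, n}
⟦cup⟧ = {b, c, d, f, g, h, j, m, n}
… ∩ ⟦near d⟧ = {b, c, d, f, g, h, j, m, n} ∩ {b, e, f, g, j, k, m, n} = {b, f, g, j, m, n}
… ∩ ⟦cold⟧ = {b, f, g, j, m, n} ∩ {a, b, c, f, g, h, j, k, n} = {b, f, g, j, n}
So ⟦cold cup near d⟧ = {b, f, g, j, n}.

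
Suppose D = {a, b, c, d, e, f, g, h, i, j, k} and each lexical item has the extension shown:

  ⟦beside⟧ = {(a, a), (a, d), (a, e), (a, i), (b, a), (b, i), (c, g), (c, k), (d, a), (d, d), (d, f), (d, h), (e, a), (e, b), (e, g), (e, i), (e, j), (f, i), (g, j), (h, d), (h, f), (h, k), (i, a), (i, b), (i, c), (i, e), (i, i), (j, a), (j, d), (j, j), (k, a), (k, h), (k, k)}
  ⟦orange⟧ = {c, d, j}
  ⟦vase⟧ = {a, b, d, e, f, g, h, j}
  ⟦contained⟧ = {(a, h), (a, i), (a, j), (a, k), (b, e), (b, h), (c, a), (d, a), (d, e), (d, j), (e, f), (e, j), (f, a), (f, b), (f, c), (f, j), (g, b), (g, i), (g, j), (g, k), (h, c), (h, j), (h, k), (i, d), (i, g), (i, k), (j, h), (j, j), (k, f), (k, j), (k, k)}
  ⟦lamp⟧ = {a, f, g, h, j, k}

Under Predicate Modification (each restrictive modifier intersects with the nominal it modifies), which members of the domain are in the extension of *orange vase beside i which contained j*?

{ }

⟦beside i⟧ = {x : ⟨x, i⟩ ∈ ⟦beside⟧} = {a, b, e, f, i}
⟦which contained j⟧ = {x : ⟨x, j⟩ ∈ ⟦contained⟧} = {a, d, e, f, g, h, j, k}
⟦vase⟧ = {a, b, d, e, f, g, h, j}
… ∩ ⟦beside i⟧ = {a, b, d, e, f, g, h, j} ∩ {a, b, e, f, i} = {a, b, e, f}
… ∩ ⟦which contained j⟧ = {a, b, e, f} ∩ {a, d, e, f, g, h, j, k} = {a, e, f}
… ∩ ⟦orange⟧ = {a, e, f} ∩ {c, d, j} = ∅
So ⟦orange vase beside i which contained j⟧ = { }.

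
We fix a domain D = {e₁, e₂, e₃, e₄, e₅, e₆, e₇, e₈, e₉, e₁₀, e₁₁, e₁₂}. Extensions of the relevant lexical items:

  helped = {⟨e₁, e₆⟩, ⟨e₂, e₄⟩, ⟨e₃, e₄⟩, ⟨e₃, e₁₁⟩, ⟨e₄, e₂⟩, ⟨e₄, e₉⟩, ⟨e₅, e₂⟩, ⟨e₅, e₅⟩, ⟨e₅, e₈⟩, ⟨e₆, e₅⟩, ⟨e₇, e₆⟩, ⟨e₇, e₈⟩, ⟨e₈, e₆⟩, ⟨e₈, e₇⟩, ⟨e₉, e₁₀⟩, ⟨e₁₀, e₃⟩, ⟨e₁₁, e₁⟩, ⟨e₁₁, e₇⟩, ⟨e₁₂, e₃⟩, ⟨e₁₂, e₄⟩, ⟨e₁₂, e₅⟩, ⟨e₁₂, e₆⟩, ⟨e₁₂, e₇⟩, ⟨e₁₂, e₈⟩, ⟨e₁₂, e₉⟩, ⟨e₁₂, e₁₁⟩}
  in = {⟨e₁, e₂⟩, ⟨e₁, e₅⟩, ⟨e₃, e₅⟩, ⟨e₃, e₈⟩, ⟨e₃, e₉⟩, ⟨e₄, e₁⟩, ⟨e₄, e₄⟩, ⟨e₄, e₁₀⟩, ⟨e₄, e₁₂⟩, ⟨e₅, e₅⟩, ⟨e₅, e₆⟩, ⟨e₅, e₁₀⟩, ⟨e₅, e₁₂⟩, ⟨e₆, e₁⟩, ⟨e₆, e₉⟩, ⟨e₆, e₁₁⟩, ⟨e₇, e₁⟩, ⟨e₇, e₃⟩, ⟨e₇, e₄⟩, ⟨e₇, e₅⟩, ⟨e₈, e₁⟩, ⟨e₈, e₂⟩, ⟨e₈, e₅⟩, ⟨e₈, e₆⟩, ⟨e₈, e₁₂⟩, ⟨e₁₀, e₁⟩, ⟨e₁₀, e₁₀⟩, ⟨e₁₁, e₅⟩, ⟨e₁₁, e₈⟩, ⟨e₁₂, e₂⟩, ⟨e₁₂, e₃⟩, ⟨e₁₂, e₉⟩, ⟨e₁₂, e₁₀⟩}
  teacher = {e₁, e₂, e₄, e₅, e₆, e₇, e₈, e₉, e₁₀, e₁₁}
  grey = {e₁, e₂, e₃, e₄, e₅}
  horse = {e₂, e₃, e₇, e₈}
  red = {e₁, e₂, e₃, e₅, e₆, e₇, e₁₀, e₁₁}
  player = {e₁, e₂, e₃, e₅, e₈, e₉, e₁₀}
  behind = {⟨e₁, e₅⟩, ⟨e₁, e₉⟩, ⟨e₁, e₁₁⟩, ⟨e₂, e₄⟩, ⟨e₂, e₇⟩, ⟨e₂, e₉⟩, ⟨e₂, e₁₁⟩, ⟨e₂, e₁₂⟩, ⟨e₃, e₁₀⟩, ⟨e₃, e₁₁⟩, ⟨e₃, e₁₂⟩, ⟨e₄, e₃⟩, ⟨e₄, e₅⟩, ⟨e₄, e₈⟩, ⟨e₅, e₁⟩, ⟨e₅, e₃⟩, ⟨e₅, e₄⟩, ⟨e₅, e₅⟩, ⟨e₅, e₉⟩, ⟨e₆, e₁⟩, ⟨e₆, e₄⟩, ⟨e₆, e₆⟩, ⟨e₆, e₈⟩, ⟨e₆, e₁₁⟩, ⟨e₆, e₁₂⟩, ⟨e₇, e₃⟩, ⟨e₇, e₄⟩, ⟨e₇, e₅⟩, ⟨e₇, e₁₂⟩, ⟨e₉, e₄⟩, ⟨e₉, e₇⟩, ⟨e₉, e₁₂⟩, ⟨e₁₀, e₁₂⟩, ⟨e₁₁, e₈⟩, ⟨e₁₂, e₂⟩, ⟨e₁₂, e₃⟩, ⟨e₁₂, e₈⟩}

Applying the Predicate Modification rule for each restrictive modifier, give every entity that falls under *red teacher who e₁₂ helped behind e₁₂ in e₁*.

{e₆, e₇}

⟦who e₁₂ helped⟧ = {x : ⟨e₁₂, x⟩ ∈ ⟦helped⟧} = {e₃, e₄, e₅, e₆, e₇, e₈, e₉, e₁₁}
⟦behind e₁₂⟧ = {x : ⟨x, e₁₂⟩ ∈ ⟦behind⟧} = {e₂, e₃, e₆, e₇, e₉, e₁₀}
⟦in e₁⟧ = {x : ⟨x, e₁⟩ ∈ ⟦in⟧} = {e₄, e₆, e₇, e₈, e₁₀}
⟦teacher⟧ = {e₁, e₂, e₄, e₅, e₆, e₇, e₈, e₉, e₁₀, e₁₁}
… ∩ ⟦who e₁₂ helped⟧ = {e₁, e₂, e₄, e₅, e₆, e₇, e₈, e₉, e₁₀, e₁₁} ∩ {e₃, e₄, e₅, e₆, e₇, e₈, e₉, e₁₁} = {e₄, e₅, e₆, e₇, e₈, e₉, e₁₁}
… ∩ ⟦behind e₁₂⟧ = {e₄, e₅, e₆, e₇, e₈, e₉, e₁₁} ∩ {e₂, e₃, e₆, e₇, e₉, e₁₀} = {e₆, e₇, e₉}
… ∩ ⟦in e₁⟧ = {e₆, e₇, e₉} ∩ {e₄, e₆, e₇, e₈, e₁₀} = {e₆, e₇}
… ∩ ⟦red⟧ = {e₆, e₇} ∩ {e₁, e₂, e₃, e₅, e₆, e₇, e₁₀, e₁₁} = {e₆, e₇}
So ⟦red teacher who e₁₂ helped behind e₁₂ in e₁⟧ = {e₆, e₇}.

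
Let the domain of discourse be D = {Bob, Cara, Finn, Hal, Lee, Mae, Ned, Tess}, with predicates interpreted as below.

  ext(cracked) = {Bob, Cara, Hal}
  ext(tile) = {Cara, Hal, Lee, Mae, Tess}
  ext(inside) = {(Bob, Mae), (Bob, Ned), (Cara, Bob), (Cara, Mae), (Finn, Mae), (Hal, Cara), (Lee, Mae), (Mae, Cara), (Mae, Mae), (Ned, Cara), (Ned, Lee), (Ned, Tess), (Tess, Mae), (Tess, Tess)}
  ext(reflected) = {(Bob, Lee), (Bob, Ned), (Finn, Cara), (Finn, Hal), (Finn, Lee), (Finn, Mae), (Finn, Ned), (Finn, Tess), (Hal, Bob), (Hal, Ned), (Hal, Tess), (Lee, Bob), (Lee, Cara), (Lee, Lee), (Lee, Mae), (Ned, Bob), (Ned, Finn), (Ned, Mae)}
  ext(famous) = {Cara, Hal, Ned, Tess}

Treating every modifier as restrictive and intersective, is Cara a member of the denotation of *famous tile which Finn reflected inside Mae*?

⟦which Finn reflected⟧ = {x : ⟨Finn, x⟩ ∈ ⟦reflected⟧} = {Cara, Hal, Lee, Mae, Ned, Tess}
⟦inside Mae⟧ = {x : ⟨x, Mae⟩ ∈ ⟦inside⟧} = {Bob, Cara, Finn, Lee, Mae, Tess}
⟦tile⟧ = {Cara, Hal, Lee, Mae, Tess}
… ∩ ⟦which Finn reflected⟧ = {Cara, Hal, Lee, Mae, Tess} ∩ {Cara, Hal, Lee, Mae, Ned, Tess} = {Cara, Hal, Lee, Mae, Tess}
… ∩ ⟦inside Mae⟧ = {Cara, Hal, Lee, Mae, Tess} ∩ {Bob, Cara, Finn, Lee, Mae, Tess} = {Cara, Lee, Mae, Tess}
… ∩ ⟦famous⟧ = {Cara, Lee, Mae, Tess} ∩ {Cara, Hal, Ned, Tess} = {Cara, Tess}
⟦famous tile which Finn reflected inside Mae⟧ = {Cara, Tess}; Cara ∈ this set.

yes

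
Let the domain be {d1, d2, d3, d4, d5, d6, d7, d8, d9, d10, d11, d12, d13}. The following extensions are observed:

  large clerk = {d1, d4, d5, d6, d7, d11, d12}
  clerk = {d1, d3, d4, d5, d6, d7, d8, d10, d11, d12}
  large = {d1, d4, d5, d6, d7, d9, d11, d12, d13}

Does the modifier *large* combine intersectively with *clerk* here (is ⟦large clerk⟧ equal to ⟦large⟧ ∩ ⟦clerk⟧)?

yes

⟦large⟧ ∩ ⟦clerk⟧ = {d1, d4, d5, d6, d7, d9, d11, d12, d13} ∩ {d1, d3, d4, d5, d6, d7, d8, d10, d11, d12} = {d1, d4, d5, d6, d7, d11, d12}
Observed ⟦large clerk⟧ = {d1, d4, d5, d6, d7, d11, d12}.
These coincide, so the modifier is intersective here.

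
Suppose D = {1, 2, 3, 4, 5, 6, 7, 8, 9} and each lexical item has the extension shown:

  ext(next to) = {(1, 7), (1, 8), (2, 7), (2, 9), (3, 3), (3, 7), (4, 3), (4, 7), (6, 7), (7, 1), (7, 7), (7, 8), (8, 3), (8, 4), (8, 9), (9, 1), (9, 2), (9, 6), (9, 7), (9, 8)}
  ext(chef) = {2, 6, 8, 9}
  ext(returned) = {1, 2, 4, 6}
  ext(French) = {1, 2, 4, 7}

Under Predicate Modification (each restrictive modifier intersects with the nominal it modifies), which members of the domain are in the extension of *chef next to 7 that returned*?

{2, 6}

⟦next to 7⟧ = {x : ⟨x, 7⟩ ∈ ⟦next to⟧} = {1, 2, 3, 4, 6, 7, 9}
⟦that returned⟧ = ⟦returned⟧ = {1, 2, 4, 6}
⟦chef⟧ = {2, 6, 8, 9}
… ∩ ⟦next to 7⟧ = {2, 6, 8, 9} ∩ {1, 2, 3, 4, 6, 7, 9} = {2, 6, 9}
… ∩ ⟦that returned⟧ = {2, 6, 9} ∩ {1, 2, 4, 6} = {2, 6}
So ⟦chef next to 7 that returned⟧ = {2, 6}.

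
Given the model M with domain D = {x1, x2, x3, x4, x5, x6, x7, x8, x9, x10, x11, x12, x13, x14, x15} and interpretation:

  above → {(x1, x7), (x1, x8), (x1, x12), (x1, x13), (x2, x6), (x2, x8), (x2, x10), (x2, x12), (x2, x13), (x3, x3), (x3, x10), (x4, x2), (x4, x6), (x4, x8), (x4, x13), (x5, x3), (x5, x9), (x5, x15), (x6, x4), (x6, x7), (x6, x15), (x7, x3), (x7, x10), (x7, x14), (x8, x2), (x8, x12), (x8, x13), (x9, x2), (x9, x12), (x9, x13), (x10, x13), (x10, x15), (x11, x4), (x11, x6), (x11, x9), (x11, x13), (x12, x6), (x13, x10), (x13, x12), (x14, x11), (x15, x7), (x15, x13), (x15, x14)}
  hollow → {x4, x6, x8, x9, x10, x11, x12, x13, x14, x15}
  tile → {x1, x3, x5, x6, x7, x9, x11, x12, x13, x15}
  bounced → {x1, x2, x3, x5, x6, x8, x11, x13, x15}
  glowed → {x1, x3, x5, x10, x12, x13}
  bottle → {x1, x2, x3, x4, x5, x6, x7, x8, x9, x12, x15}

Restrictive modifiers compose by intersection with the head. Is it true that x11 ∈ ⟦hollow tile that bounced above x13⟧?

⟦that bounced⟧ = ⟦bounced⟧ = {x1, x2, x3, x5, x6, x8, x11, x13, x15}
⟦above x13⟧ = {x : ⟨x, x13⟩ ∈ ⟦above⟧} = {x1, x2, x4, x8, x9, x10, x11, x15}
⟦tile⟧ = {x1, x3, x5, x6, x7, x9, x11, x12, x13, x15}
… ∩ ⟦that bounced⟧ = {x1, x3, x5, x6, x7, x9, x11, x12, x13, x15} ∩ {x1, x2, x3, x5, x6, x8, x11, x13, x15} = {x1, x3, x5, x6, x11, x13, x15}
… ∩ ⟦above x13⟧ = {x1, x3, x5, x6, x11, x13, x15} ∩ {x1, x2, x4, x8, x9, x10, x11, x15} = {x1, x11, x15}
… ∩ ⟦hollow⟧ = {x1, x11, x15} ∩ {x4, x6, x8, x9, x10, x11, x12, x13, x14, x15} = {x11, x15}
⟦hollow tile that bounced above x13⟧ = {x11, x15}; x11 ∈ this set.

yes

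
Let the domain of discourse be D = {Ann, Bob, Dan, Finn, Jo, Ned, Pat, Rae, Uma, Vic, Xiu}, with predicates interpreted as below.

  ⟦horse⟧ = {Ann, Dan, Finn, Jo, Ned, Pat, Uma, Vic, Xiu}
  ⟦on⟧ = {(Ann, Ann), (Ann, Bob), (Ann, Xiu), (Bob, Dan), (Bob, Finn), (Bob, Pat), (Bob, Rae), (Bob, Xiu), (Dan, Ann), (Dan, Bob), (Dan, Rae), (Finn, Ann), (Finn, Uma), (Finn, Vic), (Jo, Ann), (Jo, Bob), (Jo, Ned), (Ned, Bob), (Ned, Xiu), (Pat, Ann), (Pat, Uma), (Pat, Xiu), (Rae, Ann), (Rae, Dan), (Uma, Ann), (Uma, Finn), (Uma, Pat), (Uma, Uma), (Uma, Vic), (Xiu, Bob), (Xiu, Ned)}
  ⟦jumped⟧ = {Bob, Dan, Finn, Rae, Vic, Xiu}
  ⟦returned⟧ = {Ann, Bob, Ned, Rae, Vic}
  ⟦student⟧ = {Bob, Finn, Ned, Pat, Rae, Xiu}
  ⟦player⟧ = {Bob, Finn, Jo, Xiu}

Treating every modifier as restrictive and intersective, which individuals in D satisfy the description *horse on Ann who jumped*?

{Dan, Finn}

⟦on Ann⟧ = {x : ⟨x, Ann⟩ ∈ ⟦on⟧} = {Ann, Dan, Finn, Jo, Pat, Rae, Uma}
⟦who jumped⟧ = ⟦jumped⟧ = {Bob, Dan, Finn, Rae, Vic, Xiu}
⟦horse⟧ = {Ann, Dan, Finn, Jo, Ned, Pat, Uma, Vic, Xiu}
… ∩ ⟦on Ann⟧ = {Ann, Dan, Finn, Jo, Ned, Pat, Uma, Vic, Xiu} ∩ {Ann, Dan, Finn, Jo, Pat, Rae, Uma} = {Ann, Dan, Finn, Jo, Pat, Uma}
… ∩ ⟦who jumped⟧ = {Ann, Dan, Finn, Jo, Pat, Uma} ∩ {Bob, Dan, Finn, Rae, Vic, Xiu} = {Dan, Finn}
So ⟦horse on Ann who jumped⟧ = {Dan, Finn}.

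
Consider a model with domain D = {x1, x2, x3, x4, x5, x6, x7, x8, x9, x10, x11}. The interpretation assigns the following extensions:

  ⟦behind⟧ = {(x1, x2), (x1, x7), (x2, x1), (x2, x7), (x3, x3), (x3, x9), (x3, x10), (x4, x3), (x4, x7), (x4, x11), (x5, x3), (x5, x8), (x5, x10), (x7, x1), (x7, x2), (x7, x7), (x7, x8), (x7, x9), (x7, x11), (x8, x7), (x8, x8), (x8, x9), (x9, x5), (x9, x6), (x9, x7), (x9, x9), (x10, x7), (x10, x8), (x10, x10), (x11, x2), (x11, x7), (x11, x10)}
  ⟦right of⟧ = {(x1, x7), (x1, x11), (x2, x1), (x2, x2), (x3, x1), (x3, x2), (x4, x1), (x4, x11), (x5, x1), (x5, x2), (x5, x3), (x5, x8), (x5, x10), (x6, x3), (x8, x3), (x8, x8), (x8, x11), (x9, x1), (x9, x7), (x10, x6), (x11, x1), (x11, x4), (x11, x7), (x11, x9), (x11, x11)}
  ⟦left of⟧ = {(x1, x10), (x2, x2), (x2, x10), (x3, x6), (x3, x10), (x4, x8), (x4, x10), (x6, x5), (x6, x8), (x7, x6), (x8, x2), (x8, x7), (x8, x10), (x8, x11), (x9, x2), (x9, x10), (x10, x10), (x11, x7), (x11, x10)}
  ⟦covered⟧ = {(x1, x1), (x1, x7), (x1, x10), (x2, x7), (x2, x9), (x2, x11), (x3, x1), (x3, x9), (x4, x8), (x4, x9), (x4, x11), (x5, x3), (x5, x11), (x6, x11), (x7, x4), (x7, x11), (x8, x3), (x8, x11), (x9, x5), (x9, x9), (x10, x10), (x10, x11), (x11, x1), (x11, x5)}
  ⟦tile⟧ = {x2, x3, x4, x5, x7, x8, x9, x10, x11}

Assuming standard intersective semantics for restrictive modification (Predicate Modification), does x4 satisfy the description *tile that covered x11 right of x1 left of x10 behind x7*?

yes

⟦that covered x11⟧ = {x : ⟨x, x11⟩ ∈ ⟦covered⟧} = {x2, x4, x5, x6, x7, x8, x10}
⟦right of x1⟧ = {x : ⟨x, x1⟩ ∈ ⟦right of⟧} = {x2, x3, x4, x5, x9, x11}
⟦left of x10⟧ = {x : ⟨x, x10⟩ ∈ ⟦left of⟧} = {x1, x2, x3, x4, x8, x9, x10, x11}
⟦behind x7⟧ = {x : ⟨x, x7⟩ ∈ ⟦behind⟧} = {x1, x2, x4, x7, x8, x9, x10, x11}
⟦tile⟧ = {x2, x3, x4, x5, x7, x8, x9, x10, x11}
… ∩ ⟦that covered x11⟧ = {x2, x3, x4, x5, x7, x8, x9, x10, x11} ∩ {x2, x4, x5, x6, x7, x8, x10} = {x2, x4, x5, x7, x8, x10}
… ∩ ⟦right of x1⟧ = {x2, x4, x5, x7, x8, x10} ∩ {x2, x3, x4, x5, x9, x11} = {x2, x4, x5}
… ∩ ⟦left of x10⟧ = {x2, x4, x5} ∩ {x1, x2, x3, x4, x8, x9, x10, x11} = {x2, x4}
… ∩ ⟦behind x7⟧ = {x2, x4} ∩ {x1, x2, x4, x7, x8, x9, x10, x11} = {x2, x4}
⟦tile that covered x11 right of x1 left of x10 behind x7⟧ = {x2, x4}; x4 ∈ this set.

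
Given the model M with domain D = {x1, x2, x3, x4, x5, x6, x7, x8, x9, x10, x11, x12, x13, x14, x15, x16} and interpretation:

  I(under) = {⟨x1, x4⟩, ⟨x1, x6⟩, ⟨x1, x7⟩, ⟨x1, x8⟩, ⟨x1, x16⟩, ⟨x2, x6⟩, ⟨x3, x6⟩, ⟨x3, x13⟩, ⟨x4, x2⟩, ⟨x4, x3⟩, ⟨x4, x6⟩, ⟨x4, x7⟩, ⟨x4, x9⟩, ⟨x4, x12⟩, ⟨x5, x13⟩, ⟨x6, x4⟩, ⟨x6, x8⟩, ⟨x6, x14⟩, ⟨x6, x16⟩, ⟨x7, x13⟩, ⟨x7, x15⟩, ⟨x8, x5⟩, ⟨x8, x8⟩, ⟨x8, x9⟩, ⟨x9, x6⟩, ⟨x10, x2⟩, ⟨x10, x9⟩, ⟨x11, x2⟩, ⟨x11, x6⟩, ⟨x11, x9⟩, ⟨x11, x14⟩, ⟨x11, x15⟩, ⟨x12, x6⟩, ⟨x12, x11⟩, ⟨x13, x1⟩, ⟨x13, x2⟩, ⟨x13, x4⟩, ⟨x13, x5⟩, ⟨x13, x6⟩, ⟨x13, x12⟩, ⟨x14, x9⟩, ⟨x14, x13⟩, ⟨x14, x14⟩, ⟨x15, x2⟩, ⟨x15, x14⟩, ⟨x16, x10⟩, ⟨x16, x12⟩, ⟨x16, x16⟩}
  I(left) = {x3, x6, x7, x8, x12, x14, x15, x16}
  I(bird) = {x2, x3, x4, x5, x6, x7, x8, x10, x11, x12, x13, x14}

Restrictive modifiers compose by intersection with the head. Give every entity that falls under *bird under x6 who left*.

⟦under x6⟧ = {x : ⟨x, x6⟩ ∈ ⟦under⟧} = {x1, x2, x3, x4, x9, x11, x12, x13}
⟦who left⟧ = ⟦left⟧ = {x3, x6, x7, x8, x12, x14, x15, x16}
⟦bird⟧ = {x2, x3, x4, x5, x6, x7, x8, x10, x11, x12, x13, x14}
… ∩ ⟦under x6⟧ = {x2, x3, x4, x5, x6, x7, x8, x10, x11, x12, x13, x14} ∩ {x1, x2, x3, x4, x9, x11, x12, x13} = {x2, x3, x4, x11, x12, x13}
… ∩ ⟦who left⟧ = {x2, x3, x4, x11, x12, x13} ∩ {x3, x6, x7, x8, x12, x14, x15, x16} = {x3, x12}
So ⟦bird under x6 who left⟧ = {x3, x12}.

{x3, x12}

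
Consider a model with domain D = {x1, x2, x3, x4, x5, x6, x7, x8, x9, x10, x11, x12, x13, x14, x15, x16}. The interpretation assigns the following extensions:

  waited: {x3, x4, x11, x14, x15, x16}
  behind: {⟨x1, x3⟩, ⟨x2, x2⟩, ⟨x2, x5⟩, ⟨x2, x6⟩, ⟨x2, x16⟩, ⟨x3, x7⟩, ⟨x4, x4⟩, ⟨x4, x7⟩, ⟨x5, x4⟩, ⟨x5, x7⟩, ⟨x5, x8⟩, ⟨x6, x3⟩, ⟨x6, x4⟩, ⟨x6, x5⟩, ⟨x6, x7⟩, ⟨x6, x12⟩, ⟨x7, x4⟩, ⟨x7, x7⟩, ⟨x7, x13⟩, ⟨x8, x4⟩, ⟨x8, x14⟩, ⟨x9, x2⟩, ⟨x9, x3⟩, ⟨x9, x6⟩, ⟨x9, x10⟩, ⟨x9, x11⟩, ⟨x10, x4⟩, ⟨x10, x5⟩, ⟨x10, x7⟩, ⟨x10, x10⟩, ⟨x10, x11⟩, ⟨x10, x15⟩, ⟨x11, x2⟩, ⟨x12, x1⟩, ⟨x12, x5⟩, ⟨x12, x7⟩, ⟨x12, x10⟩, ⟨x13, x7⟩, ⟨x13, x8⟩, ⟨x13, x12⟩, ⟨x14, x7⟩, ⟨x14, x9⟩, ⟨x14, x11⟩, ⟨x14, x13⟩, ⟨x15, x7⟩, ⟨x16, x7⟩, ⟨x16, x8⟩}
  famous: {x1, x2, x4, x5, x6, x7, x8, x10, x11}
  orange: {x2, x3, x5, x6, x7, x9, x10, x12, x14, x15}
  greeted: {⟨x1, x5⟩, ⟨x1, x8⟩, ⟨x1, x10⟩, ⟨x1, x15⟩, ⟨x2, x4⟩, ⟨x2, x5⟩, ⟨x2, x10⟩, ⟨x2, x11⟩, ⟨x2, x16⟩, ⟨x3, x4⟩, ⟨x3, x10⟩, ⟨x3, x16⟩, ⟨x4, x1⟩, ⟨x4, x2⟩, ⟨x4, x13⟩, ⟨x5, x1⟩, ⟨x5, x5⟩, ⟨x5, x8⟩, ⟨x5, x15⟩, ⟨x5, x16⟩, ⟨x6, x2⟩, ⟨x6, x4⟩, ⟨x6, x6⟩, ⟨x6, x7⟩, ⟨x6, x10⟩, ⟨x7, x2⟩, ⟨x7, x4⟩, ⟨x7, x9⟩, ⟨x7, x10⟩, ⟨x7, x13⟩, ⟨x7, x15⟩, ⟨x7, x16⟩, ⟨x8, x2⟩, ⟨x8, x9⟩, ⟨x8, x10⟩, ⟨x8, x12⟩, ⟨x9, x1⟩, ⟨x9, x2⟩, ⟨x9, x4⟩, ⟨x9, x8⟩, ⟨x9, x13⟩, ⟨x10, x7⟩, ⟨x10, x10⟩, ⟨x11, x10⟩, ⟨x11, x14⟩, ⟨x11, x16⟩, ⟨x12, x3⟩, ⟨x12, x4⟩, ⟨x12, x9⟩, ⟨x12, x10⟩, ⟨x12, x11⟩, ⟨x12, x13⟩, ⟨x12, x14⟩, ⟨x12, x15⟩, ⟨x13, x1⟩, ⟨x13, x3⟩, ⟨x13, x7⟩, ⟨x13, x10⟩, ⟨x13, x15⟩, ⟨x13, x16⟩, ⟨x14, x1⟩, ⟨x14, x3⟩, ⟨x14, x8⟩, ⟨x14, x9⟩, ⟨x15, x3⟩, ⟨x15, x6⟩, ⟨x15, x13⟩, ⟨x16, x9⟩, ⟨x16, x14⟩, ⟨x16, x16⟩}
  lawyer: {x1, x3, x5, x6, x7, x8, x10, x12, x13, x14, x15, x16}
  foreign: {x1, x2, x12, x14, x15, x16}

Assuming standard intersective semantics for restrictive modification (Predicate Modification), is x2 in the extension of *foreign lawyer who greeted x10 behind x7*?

no

⟦who greeted x10⟧ = {x : ⟨x, x10⟩ ∈ ⟦greeted⟧} = {x1, x2, x3, x6, x7, x8, x10, x11, x12, x13}
⟦behind x7⟧ = {x : ⟨x, x7⟩ ∈ ⟦behind⟧} = {x3, x4, x5, x6, x7, x10, x12, x13, x14, x15, x16}
⟦lawyer⟧ = {x1, x3, x5, x6, x7, x8, x10, x12, x13, x14, x15, x16}
… ∩ ⟦who greeted x10⟧ = {x1, x3, x5, x6, x7, x8, x10, x12, x13, x14, x15, x16} ∩ {x1, x2, x3, x6, x7, x8, x10, x11, x12, x13} = {x1, x3, x6, x7, x8, x10, x12, x13}
… ∩ ⟦behind x7⟧ = {x1, x3, x6, x7, x8, x10, x12, x13} ∩ {x3, x4, x5, x6, x7, x10, x12, x13, x14, x15, x16} = {x3, x6, x7, x10, x12, x13}
… ∩ ⟦foreign⟧ = {x3, x6, x7, x10, x12, x13} ∩ {x1, x2, x12, x14, x15, x16} = {x12}
⟦foreign lawyer who greeted x10 behind x7⟧ = {x12}; x2 ∉ this set.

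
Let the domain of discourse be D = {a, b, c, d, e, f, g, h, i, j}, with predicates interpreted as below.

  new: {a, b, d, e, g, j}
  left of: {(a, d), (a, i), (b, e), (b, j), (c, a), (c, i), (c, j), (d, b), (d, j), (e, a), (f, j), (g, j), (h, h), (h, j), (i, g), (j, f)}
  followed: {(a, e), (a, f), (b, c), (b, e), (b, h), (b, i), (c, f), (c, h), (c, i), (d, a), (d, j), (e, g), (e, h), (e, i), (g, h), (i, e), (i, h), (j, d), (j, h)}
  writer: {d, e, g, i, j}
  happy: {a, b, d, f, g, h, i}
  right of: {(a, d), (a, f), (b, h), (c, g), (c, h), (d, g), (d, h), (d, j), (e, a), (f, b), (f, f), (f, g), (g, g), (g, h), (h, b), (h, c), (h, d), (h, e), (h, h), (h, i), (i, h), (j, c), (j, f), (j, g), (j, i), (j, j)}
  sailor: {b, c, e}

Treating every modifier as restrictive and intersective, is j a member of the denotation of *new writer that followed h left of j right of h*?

⟦that followed h⟧ = {x : ⟨x, h⟩ ∈ ⟦followed⟧} = {b, c, e, g, i, j}
⟦left of j⟧ = {x : ⟨x, j⟩ ∈ ⟦left of⟧} = {b, c, d, f, g, h}
⟦right of h⟧ = {x : ⟨x, h⟩ ∈ ⟦right of⟧} = {b, c, d, g, h, i}
⟦writer⟧ = {d, e, g, i, j}
… ∩ ⟦that followed h⟧ = {d, e, g, i, j} ∩ {b, c, e, g, i, j} = {e, g, i, j}
… ∩ ⟦left of j⟧ = {e, g, i, j} ∩ {b, c, d, f, g, h} = {g}
… ∩ ⟦right of h⟧ = {g} ∩ {b, c, d, g, h, i} = {g}
… ∩ ⟦new⟧ = {g} ∩ {a, b, d, e, g, j} = {g}
⟦new writer that followed h left of j right of h⟧ = {g}; j ∉ this set.

no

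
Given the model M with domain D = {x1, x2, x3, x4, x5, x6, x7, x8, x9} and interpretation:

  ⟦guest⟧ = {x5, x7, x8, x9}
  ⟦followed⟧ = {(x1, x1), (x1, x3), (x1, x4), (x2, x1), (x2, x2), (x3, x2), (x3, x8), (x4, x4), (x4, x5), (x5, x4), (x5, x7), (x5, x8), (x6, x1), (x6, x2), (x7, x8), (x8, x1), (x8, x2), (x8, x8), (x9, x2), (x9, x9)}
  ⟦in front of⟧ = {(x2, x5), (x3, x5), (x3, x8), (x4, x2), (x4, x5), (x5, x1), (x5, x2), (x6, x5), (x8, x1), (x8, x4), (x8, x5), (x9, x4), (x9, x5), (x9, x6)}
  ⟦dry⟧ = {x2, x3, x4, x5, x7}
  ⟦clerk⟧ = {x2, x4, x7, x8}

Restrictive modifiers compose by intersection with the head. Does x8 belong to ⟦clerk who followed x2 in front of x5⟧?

⟦who followed x2⟧ = {x : ⟨x, x2⟩ ∈ ⟦followed⟧} = {x2, x3, x6, x8, x9}
⟦in front of x5⟧ = {x : ⟨x, x5⟩ ∈ ⟦in front of⟧} = {x2, x3, x4, x6, x8, x9}
⟦clerk⟧ = {x2, x4, x7, x8}
… ∩ ⟦who followed x2⟧ = {x2, x4, x7, x8} ∩ {x2, x3, x6, x8, x9} = {x2, x8}
… ∩ ⟦in front of x5⟧ = {x2, x8} ∩ {x2, x3, x4, x6, x8, x9} = {x2, x8}
⟦clerk who followed x2 in front of x5⟧ = {x2, x8}; x8 ∈ this set.

yes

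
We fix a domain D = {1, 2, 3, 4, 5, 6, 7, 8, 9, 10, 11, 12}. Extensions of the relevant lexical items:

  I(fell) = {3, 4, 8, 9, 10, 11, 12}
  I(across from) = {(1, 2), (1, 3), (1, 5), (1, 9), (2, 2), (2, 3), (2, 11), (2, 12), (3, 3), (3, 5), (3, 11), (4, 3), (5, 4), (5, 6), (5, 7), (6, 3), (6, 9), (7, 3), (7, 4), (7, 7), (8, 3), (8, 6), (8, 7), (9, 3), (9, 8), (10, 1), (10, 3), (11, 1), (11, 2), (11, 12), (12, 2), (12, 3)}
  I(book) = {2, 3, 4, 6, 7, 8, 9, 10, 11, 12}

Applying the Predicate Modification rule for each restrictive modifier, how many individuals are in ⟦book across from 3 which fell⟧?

⟦across from 3⟧ = {x : ⟨x, 3⟩ ∈ ⟦across from⟧} = {1, 2, 3, 4, 6, 7, 8, 9, 10, 12}
⟦which fell⟧ = ⟦fell⟧ = {3, 4, 8, 9, 10, 11, 12}
⟦book⟧ = {2, 3, 4, 6, 7, 8, 9, 10, 11, 12}
… ∩ ⟦across from 3⟧ = {2, 3, 4, 6, 7, 8, 9, 10, 11, 12} ∩ {1, 2, 3, 4, 6, 7, 8, 9, 10, 12} = {2, 3, 4, 6, 7, 8, 9, 10, 12}
… ∩ ⟦which fell⟧ = {2, 3, 4, 6, 7, 8, 9, 10, 12} ∩ {3, 4, 8, 9, 10, 11, 12} = {3, 4, 8, 9, 10, 12}
⟦book across from 3 which fell⟧ = {3, 4, 8, 9, 10, 12}, so the cardinality is 6.

6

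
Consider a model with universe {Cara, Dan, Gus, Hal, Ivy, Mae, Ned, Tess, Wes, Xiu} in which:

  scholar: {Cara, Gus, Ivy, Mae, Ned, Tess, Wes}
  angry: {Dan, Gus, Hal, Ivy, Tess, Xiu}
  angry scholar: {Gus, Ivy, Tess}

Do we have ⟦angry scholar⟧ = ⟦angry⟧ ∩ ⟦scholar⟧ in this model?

⟦angry⟧ ∩ ⟦scholar⟧ = {Dan, Gus, Hal, Ivy, Tess, Xiu} ∩ {Cara, Gus, Ivy, Mae, Ned, Tess, Wes} = {Gus, Ivy, Tess}
Observed ⟦angry scholar⟧ = {Gus, Ivy, Tess}.
These coincide, so the modifier is intersective here.

yes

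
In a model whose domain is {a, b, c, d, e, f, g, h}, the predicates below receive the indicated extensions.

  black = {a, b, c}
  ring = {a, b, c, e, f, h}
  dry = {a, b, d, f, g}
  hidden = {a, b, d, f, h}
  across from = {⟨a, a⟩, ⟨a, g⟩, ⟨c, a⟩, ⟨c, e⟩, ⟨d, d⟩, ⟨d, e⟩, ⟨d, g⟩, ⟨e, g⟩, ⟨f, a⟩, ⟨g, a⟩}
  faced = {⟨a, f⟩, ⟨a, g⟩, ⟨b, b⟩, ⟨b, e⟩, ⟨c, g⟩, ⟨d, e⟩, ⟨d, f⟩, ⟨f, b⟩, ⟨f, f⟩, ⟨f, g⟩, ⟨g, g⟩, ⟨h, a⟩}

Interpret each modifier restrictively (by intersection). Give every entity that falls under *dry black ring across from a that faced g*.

⟦across from a⟧ = {x : ⟨x, a⟩ ∈ ⟦across from⟧} = {a, c, f, g}
⟦that faced g⟧ = {x : ⟨x, g⟩ ∈ ⟦faced⟧} = {a, c, f, g}
⟦ring⟧ = {a, b, c, e, f, h}
… ∩ ⟦across from a⟧ = {a, b, c, e, f, h} ∩ {a, c, f, g} = {a, c, f}
… ∩ ⟦that faced g⟧ = {a, c, f} ∩ {a, c, f, g} = {a, c, f}
… ∩ ⟦dry⟧ = {a, c, f} ∩ {a, b, d, f, g} = {a, f}
… ∩ ⟦black⟧ = {a, f} ∩ {a, b, c} = {a}
So ⟦dry black ring across from a that faced g⟧ = {a}.

{a}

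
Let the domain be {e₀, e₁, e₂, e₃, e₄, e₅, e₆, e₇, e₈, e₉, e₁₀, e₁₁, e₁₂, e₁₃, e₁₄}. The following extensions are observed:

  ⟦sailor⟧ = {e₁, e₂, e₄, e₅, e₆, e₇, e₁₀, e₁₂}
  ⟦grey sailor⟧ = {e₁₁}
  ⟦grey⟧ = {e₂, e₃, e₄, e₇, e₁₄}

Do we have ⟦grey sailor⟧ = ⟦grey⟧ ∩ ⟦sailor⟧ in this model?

no

⟦grey⟧ ∩ ⟦sailor⟧ = {e₂, e₃, e₄, e₇, e₁₄} ∩ {e₁, e₂, e₄, e₅, e₆, e₇, e₁₀, e₁₂} = {e₂, e₄, e₇}
Observed ⟦grey sailor⟧ = {e₁₁}.
These differ, so the modifier is not intersective in this model.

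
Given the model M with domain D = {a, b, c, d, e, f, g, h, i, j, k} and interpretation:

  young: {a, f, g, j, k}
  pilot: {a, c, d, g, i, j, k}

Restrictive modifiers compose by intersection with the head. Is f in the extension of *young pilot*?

⟦pilot⟧ = {a, c, d, g, i, j, k}
… ∩ ⟦young⟧ = {a, c, d, g, i, j, k} ∩ {a, f, g, j, k} = {a, g, j, k}
⟦young pilot⟧ = {a, g, j, k}; f ∉ this set.

no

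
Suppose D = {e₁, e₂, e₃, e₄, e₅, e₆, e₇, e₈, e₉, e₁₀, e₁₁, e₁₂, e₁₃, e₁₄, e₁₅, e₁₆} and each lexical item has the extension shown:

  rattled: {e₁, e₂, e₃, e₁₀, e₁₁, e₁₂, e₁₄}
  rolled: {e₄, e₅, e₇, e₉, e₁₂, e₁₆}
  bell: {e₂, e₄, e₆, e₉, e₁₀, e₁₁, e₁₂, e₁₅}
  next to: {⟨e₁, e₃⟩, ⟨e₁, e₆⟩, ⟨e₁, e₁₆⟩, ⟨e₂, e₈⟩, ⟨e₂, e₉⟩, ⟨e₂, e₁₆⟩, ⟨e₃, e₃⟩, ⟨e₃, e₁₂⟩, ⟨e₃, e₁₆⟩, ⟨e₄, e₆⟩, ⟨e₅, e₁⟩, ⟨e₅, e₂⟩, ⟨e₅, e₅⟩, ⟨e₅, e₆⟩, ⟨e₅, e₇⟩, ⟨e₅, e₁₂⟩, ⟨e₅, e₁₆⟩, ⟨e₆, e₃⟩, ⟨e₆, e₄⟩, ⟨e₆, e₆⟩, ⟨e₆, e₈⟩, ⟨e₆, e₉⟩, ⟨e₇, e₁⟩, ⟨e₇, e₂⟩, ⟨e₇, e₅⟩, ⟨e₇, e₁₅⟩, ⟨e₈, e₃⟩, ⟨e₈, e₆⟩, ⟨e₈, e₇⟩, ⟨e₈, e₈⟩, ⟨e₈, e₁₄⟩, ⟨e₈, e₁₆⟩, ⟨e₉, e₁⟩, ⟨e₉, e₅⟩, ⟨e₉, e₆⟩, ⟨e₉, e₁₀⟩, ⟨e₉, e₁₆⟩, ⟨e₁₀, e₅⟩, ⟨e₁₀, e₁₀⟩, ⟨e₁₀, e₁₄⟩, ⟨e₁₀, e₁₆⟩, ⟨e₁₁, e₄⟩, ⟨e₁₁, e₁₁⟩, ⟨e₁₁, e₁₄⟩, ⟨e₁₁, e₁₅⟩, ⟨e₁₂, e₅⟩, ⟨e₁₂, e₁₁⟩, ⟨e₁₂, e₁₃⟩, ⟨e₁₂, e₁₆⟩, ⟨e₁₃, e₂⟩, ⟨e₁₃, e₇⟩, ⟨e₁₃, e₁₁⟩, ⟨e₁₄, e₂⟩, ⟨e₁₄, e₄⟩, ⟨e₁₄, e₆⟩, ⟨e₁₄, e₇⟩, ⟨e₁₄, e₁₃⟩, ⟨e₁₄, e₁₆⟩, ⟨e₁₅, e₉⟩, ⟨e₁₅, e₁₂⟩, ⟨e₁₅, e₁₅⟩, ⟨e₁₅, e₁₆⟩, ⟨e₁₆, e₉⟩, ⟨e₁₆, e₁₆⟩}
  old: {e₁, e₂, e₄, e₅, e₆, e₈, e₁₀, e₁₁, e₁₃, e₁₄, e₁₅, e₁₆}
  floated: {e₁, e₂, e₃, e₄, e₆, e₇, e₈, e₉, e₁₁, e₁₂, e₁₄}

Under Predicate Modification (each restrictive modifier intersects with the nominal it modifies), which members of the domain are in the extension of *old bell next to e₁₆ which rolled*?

⟦next to e₁₆⟧ = {x : ⟨x, e₁₆⟩ ∈ ⟦next to⟧} = {e₁, e₂, e₃, e₅, e₈, e₉, e₁₀, e₁₂, e₁₄, e₁₅, e₁₆}
⟦which rolled⟧ = ⟦rolled⟧ = {e₄, e₅, e₇, e₉, e₁₂, e₁₆}
⟦bell⟧ = {e₂, e₄, e₆, e₉, e₁₀, e₁₁, e₁₂, e₁₅}
… ∩ ⟦next to e₁₆⟧ = {e₂, e₄, e₆, e₉, e₁₀, e₁₁, e₁₂, e₁₅} ∩ {e₁, e₂, e₃, e₅, e₈, e₉, e₁₀, e₁₂, e₁₄, e₁₅, e₁₆} = {e₂, e₉, e₁₀, e₁₂, e₁₅}
… ∩ ⟦which rolled⟧ = {e₂, e₉, e₁₀, e₁₂, e₁₅} ∩ {e₄, e₅, e₇, e₉, e₁₂, e₁₆} = {e₉, e₁₂}
… ∩ ⟦old⟧ = {e₉, e₁₂} ∩ {e₁, e₂, e₄, e₅, e₆, e₈, e₁₀, e₁₁, e₁₃, e₁₄, e₁₅, e₁₆} = ∅
So ⟦old bell next to e₁₆ which rolled⟧ = { }.

{ }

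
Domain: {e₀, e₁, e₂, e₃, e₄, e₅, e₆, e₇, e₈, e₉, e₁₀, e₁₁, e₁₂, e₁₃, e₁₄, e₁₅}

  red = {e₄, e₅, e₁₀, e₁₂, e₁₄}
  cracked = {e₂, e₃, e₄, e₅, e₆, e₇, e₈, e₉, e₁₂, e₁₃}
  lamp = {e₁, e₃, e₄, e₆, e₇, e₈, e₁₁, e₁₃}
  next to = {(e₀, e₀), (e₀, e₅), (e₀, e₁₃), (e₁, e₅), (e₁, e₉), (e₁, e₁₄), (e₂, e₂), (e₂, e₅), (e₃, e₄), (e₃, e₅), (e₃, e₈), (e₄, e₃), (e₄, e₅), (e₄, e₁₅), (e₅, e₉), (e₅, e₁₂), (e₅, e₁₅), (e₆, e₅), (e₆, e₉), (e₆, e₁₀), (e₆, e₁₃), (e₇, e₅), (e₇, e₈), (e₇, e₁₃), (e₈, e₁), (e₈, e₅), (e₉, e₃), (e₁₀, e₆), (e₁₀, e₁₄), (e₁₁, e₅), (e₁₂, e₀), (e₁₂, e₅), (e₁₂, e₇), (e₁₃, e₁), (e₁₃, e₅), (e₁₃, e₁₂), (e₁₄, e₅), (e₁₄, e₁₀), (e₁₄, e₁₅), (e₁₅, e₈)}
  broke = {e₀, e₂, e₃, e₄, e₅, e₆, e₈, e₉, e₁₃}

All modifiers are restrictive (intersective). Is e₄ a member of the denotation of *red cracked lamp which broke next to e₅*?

⟦which broke⟧ = ⟦broke⟧ = {e₀, e₂, e₃, e₄, e₅, e₆, e₈, e₉, e₁₃}
⟦next to e₅⟧ = {x : ⟨x, e₅⟩ ∈ ⟦next to⟧} = {e₀, e₁, e₂, e₃, e₄, e₆, e₇, e₈, e₁₁, e₁₂, e₁₃, e₁₄}
⟦lamp⟧ = {e₁, e₃, e₄, e₆, e₇, e₈, e₁₁, e₁₃}
… ∩ ⟦which broke⟧ = {e₁, e₃, e₄, e₆, e₇, e₈, e₁₁, e₁₃} ∩ {e₀, e₂, e₃, e₄, e₅, e₆, e₈, e₉, e₁₃} = {e₃, e₄, e₆, e₈, e₁₃}
… ∩ ⟦next to e₅⟧ = {e₃, e₄, e₆, e₈, e₁₃} ∩ {e₀, e₁, e₂, e₃, e₄, e₆, e₇, e₈, e₁₁, e₁₂, e₁₃, e₁₄} = {e₃, e₄, e₆, e₈, e₁₃}
… ∩ ⟦red⟧ = {e₃, e₄, e₆, e₈, e₁₃} ∩ {e₄, e₅, e₁₀, e₁₂, e₁₄} = {e₄}
… ∩ ⟦cracked⟧ = {e₄} ∩ {e₂, e₃, e₄, e₅, e₆, e₇, e₈, e₉, e₁₂, e₁₃} = {e₄}
⟦red cracked lamp which broke next to e₅⟧ = {e₄}; e₄ ∈ this set.

yes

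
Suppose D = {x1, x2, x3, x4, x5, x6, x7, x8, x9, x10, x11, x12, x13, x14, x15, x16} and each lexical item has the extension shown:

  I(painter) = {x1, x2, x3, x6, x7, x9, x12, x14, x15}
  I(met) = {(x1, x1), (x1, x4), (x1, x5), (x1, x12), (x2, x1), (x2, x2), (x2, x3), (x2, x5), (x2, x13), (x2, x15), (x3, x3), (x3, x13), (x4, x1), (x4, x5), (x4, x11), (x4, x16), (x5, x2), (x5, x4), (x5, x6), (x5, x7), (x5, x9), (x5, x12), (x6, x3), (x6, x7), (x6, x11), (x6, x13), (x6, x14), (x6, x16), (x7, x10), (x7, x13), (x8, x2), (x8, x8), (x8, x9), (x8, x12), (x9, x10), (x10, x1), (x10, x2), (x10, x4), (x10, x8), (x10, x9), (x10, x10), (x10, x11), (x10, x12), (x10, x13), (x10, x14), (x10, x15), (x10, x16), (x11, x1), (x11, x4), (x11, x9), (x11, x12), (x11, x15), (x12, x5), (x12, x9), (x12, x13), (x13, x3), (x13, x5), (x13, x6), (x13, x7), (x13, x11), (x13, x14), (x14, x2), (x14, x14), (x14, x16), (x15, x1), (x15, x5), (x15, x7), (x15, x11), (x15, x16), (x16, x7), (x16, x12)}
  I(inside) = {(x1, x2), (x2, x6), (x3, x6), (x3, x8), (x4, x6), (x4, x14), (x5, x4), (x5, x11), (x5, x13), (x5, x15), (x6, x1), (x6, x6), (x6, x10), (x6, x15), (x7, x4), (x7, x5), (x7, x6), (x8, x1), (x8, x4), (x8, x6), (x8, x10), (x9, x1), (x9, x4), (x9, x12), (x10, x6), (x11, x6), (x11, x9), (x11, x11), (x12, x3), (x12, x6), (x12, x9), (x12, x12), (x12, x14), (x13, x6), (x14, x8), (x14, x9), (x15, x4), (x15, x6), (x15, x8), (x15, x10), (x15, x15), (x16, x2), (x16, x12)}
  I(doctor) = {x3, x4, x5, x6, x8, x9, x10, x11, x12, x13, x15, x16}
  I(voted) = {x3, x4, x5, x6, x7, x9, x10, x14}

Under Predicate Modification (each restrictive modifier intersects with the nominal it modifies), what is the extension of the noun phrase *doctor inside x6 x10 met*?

⟦inside x6⟧ = {x : ⟨x, x6⟩ ∈ ⟦inside⟧} = {x2, x3, x4, x6, x7, x8, x10, x11, x12, x13, x15}
⟦x10 met⟧ = {x : ⟨x10, x⟩ ∈ ⟦met⟧} = {x1, x2, x4, x8, x9, x10, x11, x12, x13, x14, x15, x16}
⟦doctor⟧ = {x3, x4, x5, x6, x8, x9, x10, x11, x12, x13, x15, x16}
… ∩ ⟦inside x6⟧ = {x3, x4, x5, x6, x8, x9, x10, x11, x12, x13, x15, x16} ∩ {x2, x3, x4, x6, x7, x8, x10, x11, x12, x13, x15} = {x3, x4, x6, x8, x10, x11, x12, x13, x15}
… ∩ ⟦x10 met⟧ = {x3, x4, x6, x8, x10, x11, x12, x13, x15} ∩ {x1, x2, x4, x8, x9, x10, x11, x12, x13, x14, x15, x16} = {x4, x8, x10, x11, x12, x13, x15}
So ⟦doctor inside x6 x10 met⟧ = {x4, x8, x10, x11, x12, x13, x15}.

{x4, x8, x10, x11, x12, x13, x15}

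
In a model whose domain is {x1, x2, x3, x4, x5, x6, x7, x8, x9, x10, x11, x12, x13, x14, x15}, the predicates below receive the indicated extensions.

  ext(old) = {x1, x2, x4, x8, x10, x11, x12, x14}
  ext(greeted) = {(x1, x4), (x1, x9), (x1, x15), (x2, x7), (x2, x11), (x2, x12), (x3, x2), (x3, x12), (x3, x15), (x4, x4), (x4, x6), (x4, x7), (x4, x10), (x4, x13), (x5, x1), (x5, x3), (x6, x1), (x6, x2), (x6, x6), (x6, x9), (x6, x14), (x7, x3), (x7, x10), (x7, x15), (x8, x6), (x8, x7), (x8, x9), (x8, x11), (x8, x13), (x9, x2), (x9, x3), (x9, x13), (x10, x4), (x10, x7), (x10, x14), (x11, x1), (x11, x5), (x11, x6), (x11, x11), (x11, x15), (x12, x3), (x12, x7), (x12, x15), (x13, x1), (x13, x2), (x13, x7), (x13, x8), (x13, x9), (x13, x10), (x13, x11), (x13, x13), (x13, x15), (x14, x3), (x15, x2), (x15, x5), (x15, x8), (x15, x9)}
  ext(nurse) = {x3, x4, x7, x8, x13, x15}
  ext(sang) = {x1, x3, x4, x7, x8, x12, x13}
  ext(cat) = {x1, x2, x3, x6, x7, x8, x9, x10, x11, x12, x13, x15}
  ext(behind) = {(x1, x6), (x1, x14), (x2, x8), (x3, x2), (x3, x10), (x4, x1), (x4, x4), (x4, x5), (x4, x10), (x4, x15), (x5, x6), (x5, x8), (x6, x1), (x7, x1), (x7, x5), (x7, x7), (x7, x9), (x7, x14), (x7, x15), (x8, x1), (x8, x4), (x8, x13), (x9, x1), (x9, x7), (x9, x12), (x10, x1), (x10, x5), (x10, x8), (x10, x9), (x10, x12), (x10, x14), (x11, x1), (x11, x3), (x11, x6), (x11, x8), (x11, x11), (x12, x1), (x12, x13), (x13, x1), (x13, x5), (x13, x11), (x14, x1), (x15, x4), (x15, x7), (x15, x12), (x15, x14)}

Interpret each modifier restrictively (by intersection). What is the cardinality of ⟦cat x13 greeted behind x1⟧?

6

⟦x13 greeted⟧ = {x : ⟨x13, x⟩ ∈ ⟦greeted⟧} = {x1, x2, x7, x8, x9, x10, x11, x13, x15}
⟦behind x1⟧ = {x : ⟨x, x1⟩ ∈ ⟦behind⟧} = {x4, x6, x7, x8, x9, x10, x11, x12, x13, x14}
⟦cat⟧ = {x1, x2, x3, x6, x7, x8, x9, x10, x11, x12, x13, x15}
… ∩ ⟦x13 greeted⟧ = {x1, x2, x3, x6, x7, x8, x9, x10, x11, x12, x13, x15} ∩ {x1, x2, x7, x8, x9, x10, x11, x13, x15} = {x1, x2, x7, x8, x9, x10, x11, x13, x15}
… ∩ ⟦behind x1⟧ = {x1, x2, x7, x8, x9, x10, x11, x13, x15} ∩ {x4, x6, x7, x8, x9, x10, x11, x12, x13, x14} = {x7, x8, x9, x10, x11, x13}
⟦cat x13 greeted behind x1⟧ = {x7, x8, x9, x10, x11, x13}, so the cardinality is 6.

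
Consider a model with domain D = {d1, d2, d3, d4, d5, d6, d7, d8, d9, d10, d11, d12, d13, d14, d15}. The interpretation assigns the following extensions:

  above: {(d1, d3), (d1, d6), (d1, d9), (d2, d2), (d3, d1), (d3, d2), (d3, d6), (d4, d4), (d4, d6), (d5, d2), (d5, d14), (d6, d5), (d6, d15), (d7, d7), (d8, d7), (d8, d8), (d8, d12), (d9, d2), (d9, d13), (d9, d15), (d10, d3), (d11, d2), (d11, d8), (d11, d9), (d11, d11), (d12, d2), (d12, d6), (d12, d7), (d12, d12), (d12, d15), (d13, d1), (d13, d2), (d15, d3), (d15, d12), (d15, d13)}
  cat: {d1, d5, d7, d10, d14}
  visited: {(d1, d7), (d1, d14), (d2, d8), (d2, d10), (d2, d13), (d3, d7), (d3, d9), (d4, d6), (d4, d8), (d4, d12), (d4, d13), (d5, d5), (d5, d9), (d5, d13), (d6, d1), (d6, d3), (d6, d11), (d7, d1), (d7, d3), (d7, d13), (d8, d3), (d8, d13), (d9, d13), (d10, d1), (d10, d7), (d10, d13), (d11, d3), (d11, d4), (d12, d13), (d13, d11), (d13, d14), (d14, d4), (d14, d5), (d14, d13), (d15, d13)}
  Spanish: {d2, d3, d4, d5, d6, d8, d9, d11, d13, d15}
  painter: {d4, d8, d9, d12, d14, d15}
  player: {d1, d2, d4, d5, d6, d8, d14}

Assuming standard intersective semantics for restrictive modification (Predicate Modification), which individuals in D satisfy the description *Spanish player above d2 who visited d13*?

⟦above d2⟧ = {x : ⟨x, d2⟩ ∈ ⟦above⟧} = {d2, d3, d5, d9, d11, d12, d13}
⟦who visited d13⟧ = {x : ⟨x, d13⟩ ∈ ⟦visited⟧} = {d2, d4, d5, d7, d8, d9, d10, d12, d14, d15}
⟦player⟧ = {d1, d2, d4, d5, d6, d8, d14}
… ∩ ⟦above d2⟧ = {d1, d2, d4, d5, d6, d8, d14} ∩ {d2, d3, d5, d9, d11, d12, d13} = {d2, d5}
… ∩ ⟦who visited d13⟧ = {d2, d5} ∩ {d2, d4, d5, d7, d8, d9, d10, d12, d14, d15} = {d2, d5}
… ∩ ⟦Spanish⟧ = {d2, d5} ∩ {d2, d3, d4, d5, d6, d8, d9, d11, d13, d15} = {d2, d5}
So ⟦Spanish player above d2 who visited d13⟧ = {d2, d5}.

{d2, d5}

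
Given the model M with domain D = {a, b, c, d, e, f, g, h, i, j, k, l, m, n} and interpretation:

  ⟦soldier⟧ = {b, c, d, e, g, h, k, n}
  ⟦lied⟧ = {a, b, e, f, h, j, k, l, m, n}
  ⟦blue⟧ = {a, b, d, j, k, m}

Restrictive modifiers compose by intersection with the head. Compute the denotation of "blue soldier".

⟦soldier⟧ = {b, c, d, e, g, h, k, n}
… ∩ ⟦blue⟧ = {b, c, d, e, g, h, k, n} ∩ {a, b, d, j, k, m} = {b, d, k}
So ⟦blue soldier⟧ = {b, d, k}.

{b, d, k}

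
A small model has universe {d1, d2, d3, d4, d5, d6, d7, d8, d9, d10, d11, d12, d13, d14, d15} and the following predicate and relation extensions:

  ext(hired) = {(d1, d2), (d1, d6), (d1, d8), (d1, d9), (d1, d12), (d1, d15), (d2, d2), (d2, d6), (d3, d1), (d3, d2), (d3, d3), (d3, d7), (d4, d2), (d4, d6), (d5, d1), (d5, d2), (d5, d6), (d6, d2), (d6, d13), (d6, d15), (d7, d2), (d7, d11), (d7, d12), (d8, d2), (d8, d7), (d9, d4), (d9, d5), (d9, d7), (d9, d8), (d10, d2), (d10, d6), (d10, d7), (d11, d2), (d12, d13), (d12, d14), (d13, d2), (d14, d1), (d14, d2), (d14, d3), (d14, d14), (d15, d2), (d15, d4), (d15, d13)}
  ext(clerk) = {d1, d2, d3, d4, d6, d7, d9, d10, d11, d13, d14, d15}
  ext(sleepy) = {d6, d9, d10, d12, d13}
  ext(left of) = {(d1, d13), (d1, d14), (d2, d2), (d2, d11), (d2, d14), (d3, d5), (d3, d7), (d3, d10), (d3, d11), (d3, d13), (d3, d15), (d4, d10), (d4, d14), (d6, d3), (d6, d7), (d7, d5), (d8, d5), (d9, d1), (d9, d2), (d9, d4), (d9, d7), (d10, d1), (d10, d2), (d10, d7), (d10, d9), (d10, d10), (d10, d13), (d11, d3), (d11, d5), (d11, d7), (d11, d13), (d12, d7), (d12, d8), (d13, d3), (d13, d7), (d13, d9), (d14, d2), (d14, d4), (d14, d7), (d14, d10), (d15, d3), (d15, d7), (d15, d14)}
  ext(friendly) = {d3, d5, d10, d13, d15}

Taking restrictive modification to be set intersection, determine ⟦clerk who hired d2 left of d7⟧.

⟦who hired d2⟧ = {x : ⟨x, d2⟩ ∈ ⟦hired⟧} = {d1, d2, d3, d4, d5, d6, d7, d8, d10, d11, d13, d14, d15}
⟦left of d7⟧ = {x : ⟨x, d7⟩ ∈ ⟦left of⟧} = {d3, d6, d9, d10, d11, d12, d13, d14, d15}
⟦clerk⟧ = {d1, d2, d3, d4, d6, d7, d9, d10, d11, d13, d14, d15}
… ∩ ⟦who hired d2⟧ = {d1, d2, d3, d4, d6, d7, d9, d10, d11, d13, d14, d15} ∩ {d1, d2, d3, d4, d5, d6, d7, d8, d10, d11, d13, d14, d15} = {d1, d2, d3, d4, d6, d7, d10, d11, d13, d14, d15}
… ∩ ⟦left of d7⟧ = {d1, d2, d3, d4, d6, d7, d10, d11, d13, d14, d15} ∩ {d3, d6, d9, d10, d11, d12, d13, d14, d15} = {d3, d6, d10, d11, d13, d14, d15}
So ⟦clerk who hired d2 left of d7⟧ = {d3, d6, d10, d11, d13, d14, d15}.

{d3, d6, d10, d11, d13, d14, d15}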